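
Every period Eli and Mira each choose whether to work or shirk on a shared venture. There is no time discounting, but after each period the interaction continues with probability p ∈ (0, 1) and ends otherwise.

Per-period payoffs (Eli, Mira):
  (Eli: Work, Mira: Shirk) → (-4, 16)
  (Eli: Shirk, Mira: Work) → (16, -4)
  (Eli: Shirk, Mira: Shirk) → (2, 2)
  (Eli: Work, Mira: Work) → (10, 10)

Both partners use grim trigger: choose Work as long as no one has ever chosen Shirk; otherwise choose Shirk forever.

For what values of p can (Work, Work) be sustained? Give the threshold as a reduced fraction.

3/7

With no time discounting, the continuation probability p plays the role of the discount factor.
Grim-trigger IC: 10/(1−p) ≥ 16 + 2p/(1−p) ⇒ p ≥ (16−10)/(16−2) = 3/7.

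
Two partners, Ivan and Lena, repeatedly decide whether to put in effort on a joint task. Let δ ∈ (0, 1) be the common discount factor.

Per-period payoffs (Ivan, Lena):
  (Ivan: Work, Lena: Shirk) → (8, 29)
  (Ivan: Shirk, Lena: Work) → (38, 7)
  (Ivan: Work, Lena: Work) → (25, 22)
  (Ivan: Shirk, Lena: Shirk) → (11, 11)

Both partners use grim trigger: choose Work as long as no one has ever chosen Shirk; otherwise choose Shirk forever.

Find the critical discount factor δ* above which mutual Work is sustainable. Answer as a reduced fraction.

13/27

Ivan's threshold: (38−25)/(38−11) = 13/27.
Lena's threshold: (29−22)/(29−11) = 7/18.
13/27 > 7/18, so Ivan binds and δ* = 13/27.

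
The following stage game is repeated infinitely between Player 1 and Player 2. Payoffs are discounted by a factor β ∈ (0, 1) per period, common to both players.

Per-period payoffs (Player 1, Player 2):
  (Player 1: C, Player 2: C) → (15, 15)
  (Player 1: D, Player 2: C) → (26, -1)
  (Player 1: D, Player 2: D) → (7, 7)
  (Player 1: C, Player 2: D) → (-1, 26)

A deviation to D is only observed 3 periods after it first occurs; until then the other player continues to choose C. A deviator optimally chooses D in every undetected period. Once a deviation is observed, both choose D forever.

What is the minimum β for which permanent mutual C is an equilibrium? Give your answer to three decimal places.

A deviator earns 26 for 3 periods, then 7 forever; cooperating earns 15 forever. Multiplying the IC by (1−β):
15 ≥ 26(1−β^3) + 7β^3, so 19·β^3 ≥ 11 and β^3 ≥ 11/19.
β ≥ (11/19)^(1/3) ≈ 0.833.

0.833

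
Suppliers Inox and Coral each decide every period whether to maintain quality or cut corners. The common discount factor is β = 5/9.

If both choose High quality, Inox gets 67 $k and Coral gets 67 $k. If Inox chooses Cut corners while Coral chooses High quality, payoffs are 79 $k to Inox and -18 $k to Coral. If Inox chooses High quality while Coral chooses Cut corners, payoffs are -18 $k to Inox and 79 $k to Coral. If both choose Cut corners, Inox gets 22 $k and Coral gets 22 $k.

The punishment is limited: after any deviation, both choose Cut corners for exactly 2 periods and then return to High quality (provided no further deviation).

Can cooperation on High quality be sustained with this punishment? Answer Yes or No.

A one-shot deviation gives 79 now, then 22 for 2 periods, then back to 67.
Gain from deviating: (79−67) today; loss: (67−22) in each of the next 2 periods.
No-deviation condition: (67−22)(β+…+β^2) ≥ 79−67, i.e. β+…+β^2 ≥ 4/15.
At β = 5/9: β+…+β^2 = 0.8642 ≥ 0.2667.
So cooperation is sustainable.

Yes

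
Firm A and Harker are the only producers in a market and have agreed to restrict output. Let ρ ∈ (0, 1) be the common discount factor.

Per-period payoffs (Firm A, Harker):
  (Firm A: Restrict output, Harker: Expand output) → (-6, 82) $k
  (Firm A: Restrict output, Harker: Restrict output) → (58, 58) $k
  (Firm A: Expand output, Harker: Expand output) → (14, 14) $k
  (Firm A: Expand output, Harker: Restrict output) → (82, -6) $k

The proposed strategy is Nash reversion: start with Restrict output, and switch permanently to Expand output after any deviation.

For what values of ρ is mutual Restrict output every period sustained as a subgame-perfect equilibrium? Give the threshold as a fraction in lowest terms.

Under grim trigger the critical discount factor is (T−C)/(T−P) with T = 82, C = 58, P = 14.
ρ* = (82−58)/(82−14) = 24/68 = 6/17.

6/17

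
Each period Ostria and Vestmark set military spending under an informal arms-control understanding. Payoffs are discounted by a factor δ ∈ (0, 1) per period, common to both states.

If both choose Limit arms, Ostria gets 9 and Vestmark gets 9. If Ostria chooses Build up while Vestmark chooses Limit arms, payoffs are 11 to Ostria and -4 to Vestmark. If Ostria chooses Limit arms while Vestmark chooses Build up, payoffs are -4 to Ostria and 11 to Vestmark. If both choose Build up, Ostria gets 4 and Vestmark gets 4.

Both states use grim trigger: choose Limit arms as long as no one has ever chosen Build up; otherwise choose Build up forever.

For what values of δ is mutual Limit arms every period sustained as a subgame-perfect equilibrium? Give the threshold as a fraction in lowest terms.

One-period gain from deviating is 11 − 9 = 2. The loss is 9 − 4 = 5 in every subsequent period, with present value 5·δ/(1−δ).
Deviation is unprofitable when 5·δ/(1−δ) ≥ 2, i.e. δ/(1−δ) ≥ 2/5.
Equivalently δ ≥ 2/(2+5) = 2/7.

2/7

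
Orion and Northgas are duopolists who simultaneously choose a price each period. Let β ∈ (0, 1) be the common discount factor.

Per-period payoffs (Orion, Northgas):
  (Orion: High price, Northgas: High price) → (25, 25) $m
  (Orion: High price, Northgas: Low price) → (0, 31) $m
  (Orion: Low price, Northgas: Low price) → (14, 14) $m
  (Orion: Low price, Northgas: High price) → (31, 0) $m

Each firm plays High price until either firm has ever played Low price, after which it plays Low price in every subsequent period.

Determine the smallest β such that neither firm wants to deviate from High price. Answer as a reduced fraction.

Cooperation forever yields 25 each period: 25/(1−β).
Deviating yields 31 once, then 14 forever: 31 + 14β/(1−β).
No profitable deviation requires 25/(1−β) ≥ 31 + 14β/(1−β).
Multiplying by (1−β): 25 ≥ 31(1−β) + 14β = 31 − 17β.
So 17β ≥ 6, i.e. β ≥ 6/17.

6/17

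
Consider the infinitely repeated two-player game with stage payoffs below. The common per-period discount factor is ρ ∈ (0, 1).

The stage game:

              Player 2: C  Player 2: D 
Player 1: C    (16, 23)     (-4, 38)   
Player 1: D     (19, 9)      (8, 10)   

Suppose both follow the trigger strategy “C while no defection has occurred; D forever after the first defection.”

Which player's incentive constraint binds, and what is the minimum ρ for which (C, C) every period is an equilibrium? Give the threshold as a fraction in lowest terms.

Player 2; ρ ≥ 15/28

Player 1's threshold: (19−16)/(19−8) = 3/11.
Player 2's threshold: (38−23)/(38−10) = 15/28.
3/11 < 15/28, so Player 2 binds and ρ* = 15/28.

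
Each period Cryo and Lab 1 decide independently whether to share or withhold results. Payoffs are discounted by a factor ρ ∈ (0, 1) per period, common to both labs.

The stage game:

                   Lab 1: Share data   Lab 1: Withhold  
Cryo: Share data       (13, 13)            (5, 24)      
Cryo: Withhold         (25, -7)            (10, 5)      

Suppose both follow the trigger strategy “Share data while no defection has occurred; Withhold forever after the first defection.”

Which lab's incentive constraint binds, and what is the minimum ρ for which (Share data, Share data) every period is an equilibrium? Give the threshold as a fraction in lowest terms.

Cryo: cooperation gives 13 each period; deviation gives 25 once then 10 forever.
  13/(1−ρ) ≥ 25 + 10ρ/(1−ρ) ⇒ ρ ≥ 12/15 = 4/5.
Lab 1: cooperation gives 13 each period; deviation gives 24 once then 5 forever.
  ρ ≥ 11/19.
Both must hold, so the binding constraint is Cryo's: ρ ≥ 4/5.

Cryo; ρ ≥ 4/5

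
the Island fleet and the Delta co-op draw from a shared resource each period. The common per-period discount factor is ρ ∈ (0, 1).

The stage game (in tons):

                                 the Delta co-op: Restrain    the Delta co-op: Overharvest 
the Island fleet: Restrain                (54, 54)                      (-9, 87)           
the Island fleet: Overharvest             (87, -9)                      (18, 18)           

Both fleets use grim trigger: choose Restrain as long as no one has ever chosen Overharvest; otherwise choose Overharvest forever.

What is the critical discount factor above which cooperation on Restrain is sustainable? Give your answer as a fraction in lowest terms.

Cooperation forever yields 54 each period: 54/(1−ρ).
Deviating yields 87 once, then 18 forever: 87 + 18ρ/(1−ρ).
No profitable deviation requires 54/(1−ρ) ≥ 87 + 18ρ/(1−ρ).
Multiplying by (1−ρ): 54 ≥ 87(1−ρ) + 18ρ = 87 − 69ρ.
So 69ρ ≥ 33, i.e. ρ ≥ 33/69 = 11/23.

11/23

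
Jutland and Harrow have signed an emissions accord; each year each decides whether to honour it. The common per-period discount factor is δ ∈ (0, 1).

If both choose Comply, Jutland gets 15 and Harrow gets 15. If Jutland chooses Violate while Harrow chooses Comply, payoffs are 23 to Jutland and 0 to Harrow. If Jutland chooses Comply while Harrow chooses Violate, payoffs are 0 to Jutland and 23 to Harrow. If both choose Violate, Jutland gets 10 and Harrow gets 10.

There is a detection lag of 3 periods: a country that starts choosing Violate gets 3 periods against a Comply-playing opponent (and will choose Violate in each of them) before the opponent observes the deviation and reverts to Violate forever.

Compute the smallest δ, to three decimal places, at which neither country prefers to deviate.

Deviating for the 3 undetected periods gains 23−15 = 8 per period over cooperation, then loses 15−10 = 5 per period forever once punishment starts.
Gain: 8(1 + δ + … + δ^2); loss: 5·δ^3/(1−δ).
No profitable deviation ⇔ 8(1−δ^3) ≤ 5·δ^3, i.e. δ^3 ≥ 8/(8+5) = 8/13.
Hence δ ≥ (8/13)^(1/3) ≈ 0.851.

0.851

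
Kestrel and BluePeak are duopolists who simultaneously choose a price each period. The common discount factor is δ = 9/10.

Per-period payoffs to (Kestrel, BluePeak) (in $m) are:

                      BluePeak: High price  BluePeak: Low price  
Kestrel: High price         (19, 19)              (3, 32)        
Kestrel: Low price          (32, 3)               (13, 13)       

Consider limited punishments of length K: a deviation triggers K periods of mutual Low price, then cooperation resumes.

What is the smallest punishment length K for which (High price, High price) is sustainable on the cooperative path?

No profitable deviation requires (19−13)(δ+…+δ^K) ≥ 32−19, i.e. δ+…+δ^K ≥ 13/6 ≈ 2.1667.
With δ = 9/10, the partial sums are K=1: 0.9000, K=2: 1.7100, K=3: 2.4390.
K = 3 is the first length at which the sum reaches 2.1667.

3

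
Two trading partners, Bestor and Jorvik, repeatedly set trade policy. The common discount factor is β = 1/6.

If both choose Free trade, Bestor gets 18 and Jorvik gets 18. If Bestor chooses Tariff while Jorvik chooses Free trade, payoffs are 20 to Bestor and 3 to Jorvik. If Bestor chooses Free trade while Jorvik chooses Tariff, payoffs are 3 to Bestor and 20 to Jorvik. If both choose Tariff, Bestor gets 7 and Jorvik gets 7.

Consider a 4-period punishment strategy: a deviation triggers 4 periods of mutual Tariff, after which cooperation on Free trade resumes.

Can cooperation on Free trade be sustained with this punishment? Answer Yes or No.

Yes

A one-shot deviation gives 20 now, then 7 for 4 periods, then back to 18.
Gain from deviating: (20−18) today; loss: (18−7) in each of the next 4 periods.
No-deviation condition: (18−7)(β+…+β^4) ≥ 20−18, i.e. β+…+β^4 ≥ 2/11.
At β = 1/6: β+…+β^4 = 0.1998 ≥ 0.1818.
So cooperation is sustainable.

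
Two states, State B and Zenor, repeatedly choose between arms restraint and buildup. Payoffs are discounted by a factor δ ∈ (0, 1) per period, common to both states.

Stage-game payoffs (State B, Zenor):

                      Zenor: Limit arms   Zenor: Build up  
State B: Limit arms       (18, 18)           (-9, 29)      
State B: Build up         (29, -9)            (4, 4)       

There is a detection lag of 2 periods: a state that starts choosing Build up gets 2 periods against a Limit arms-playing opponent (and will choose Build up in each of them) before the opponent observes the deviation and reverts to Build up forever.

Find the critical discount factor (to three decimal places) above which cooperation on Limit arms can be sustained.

Deviating for the 2 undetected periods gains 29−18 = 11 per period over cooperation, then loses 18−4 = 14 per period forever once punishment starts.
Gain: 11(1 + δ + … + δ^1); loss: 14·δ^2/(1−δ).
No profitable deviation ⇔ 11(1−δ^2) ≤ 14·δ^2, i.e. δ^2 ≥ 11/(11+14) = 11/25.
Hence δ ≥ (11/25)^(1/2) ≈ 0.663.

0.663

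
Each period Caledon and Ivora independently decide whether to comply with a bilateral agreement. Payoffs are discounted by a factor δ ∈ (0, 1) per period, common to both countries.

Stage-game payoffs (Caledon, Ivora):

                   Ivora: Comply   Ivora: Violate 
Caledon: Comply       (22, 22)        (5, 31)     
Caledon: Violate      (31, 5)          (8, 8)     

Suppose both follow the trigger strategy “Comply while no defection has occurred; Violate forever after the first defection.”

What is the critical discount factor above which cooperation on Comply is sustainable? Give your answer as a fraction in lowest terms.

Under grim trigger the critical discount factor is (T−C)/(T−P) with T = 31, C = 22, P = 8.
δ* = (31−22)/(31−8) = 9/23.

9/23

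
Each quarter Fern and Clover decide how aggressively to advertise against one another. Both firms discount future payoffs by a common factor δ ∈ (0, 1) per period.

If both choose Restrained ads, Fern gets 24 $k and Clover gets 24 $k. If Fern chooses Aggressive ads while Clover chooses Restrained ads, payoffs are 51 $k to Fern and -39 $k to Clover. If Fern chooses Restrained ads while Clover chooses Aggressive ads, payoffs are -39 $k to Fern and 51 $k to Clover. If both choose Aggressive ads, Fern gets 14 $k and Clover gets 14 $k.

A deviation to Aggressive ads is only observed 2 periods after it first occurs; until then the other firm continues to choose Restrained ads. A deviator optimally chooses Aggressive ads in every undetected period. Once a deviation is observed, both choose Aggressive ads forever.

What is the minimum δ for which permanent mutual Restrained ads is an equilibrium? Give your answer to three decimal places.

The best deviation is to choose Aggressive ads for all 2 undetected periods, earning 51 each, then 14 forever once detected.
Deviation value: 51(1−δ^2)/(1−δ) + 14δ^2/(1−δ); cooperation value: 24/(1−δ).
IC: 24 ≥ 51(1−δ^2) + 14δ^2 = 51 − 37δ^2.
So δ^2 ≥ 27/37, giving δ ≥ (27/37)^(1/2) ≈ 0.854.

0.854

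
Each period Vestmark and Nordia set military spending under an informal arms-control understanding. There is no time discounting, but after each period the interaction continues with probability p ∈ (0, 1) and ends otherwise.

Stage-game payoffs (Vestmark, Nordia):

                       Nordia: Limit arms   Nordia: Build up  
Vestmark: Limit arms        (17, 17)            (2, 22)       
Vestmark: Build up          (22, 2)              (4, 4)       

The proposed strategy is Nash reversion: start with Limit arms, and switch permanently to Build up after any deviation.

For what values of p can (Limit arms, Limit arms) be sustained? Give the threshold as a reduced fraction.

Expected cooperation value is 17 + p·17 + p²·17 + … = 17/(1−p); deviation gives 22 + p·4/(1−p).
17 ≥ 22(1−p) + 4p ⇒ 18p ≥ 5 ⇒ p ≥ 5/18.

5/18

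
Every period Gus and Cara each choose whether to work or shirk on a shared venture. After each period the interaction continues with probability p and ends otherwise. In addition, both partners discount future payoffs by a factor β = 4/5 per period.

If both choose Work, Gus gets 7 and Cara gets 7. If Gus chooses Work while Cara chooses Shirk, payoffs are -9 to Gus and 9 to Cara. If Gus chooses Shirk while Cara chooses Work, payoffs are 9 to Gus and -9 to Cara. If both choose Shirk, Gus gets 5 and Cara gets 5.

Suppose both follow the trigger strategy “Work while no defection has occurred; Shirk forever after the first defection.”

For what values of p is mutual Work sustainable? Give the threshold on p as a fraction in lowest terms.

5/8

With continuation probability p and discount β, the effective per-period discount factor is βp.
Grim-trigger IC: βp ≥ (9−7)/(9−5) = 1/2.
So p ≥ (1/2)/(4/5) = 5/8.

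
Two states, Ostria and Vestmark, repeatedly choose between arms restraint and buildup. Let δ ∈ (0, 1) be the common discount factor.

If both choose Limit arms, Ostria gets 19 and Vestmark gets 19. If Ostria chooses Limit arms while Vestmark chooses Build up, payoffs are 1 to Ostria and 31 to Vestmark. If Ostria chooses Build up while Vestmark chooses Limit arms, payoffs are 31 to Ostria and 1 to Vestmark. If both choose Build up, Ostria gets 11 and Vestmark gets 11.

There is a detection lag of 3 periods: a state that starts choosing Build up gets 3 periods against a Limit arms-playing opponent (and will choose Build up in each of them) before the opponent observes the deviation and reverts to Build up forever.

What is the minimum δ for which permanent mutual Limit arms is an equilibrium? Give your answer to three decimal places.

A deviator earns 31 for 3 periods, then 11 forever; cooperating earns 19 forever. Multiplying the IC by (1−δ):
19 ≥ 31(1−δ^3) + 11δ^3, so 20·δ^3 ≥ 12 and δ^3 ≥ 3/5.
δ ≥ (3/5)^(1/3) ≈ 0.843.

0.843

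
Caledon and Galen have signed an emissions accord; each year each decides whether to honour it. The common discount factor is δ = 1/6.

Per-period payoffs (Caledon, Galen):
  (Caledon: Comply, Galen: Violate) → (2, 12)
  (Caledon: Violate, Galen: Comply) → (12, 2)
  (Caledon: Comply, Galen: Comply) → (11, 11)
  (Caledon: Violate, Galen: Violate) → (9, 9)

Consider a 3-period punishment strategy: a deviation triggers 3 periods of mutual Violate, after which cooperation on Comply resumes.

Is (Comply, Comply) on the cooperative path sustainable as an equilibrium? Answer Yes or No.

No

A one-shot deviation gives 12 now, then 9 for 3 periods, then back to 11.
Gain from deviating: (12−11) today; loss: (11−9) in each of the next 3 periods.
No-deviation condition: (11−9)(δ+…+δ^3) ≥ 12−11, i.e. δ+…+δ^3 ≥ 1/2.
At δ = 1/6: δ+…+δ^3 = 0.1991 < 0.5000.
So cooperation is not sustainable.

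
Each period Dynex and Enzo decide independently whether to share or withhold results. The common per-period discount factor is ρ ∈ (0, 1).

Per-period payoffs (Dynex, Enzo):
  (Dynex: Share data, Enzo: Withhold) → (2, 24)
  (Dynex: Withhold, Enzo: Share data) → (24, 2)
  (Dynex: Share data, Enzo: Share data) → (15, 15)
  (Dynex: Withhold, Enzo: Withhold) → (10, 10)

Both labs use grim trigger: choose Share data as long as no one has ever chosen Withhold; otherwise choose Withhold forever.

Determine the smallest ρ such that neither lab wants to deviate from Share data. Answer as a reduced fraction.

9/14

Cooperation forever yields 15 each period: 15/(1−ρ).
Deviating yields 24 once, then 10 forever: 24 + 10ρ/(1−ρ).
No profitable deviation requires 15/(1−ρ) ≥ 24 + 10ρ/(1−ρ).
Multiplying by (1−ρ): 15 ≥ 24(1−ρ) + 10ρ = 24 − 14ρ.
So 14ρ ≥ 9, i.e. ρ ≥ 9/14.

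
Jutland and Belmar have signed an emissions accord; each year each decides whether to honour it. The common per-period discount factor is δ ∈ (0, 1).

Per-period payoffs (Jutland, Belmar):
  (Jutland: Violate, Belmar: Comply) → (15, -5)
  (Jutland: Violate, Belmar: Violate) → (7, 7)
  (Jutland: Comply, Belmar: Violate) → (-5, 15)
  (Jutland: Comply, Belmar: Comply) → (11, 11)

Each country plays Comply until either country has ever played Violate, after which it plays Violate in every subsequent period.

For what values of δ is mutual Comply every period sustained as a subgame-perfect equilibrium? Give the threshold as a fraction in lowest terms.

One-period gain from deviating is 15 − 11 = 4. The loss is 11 − 7 = 4 in every subsequent period, with present value 4·δ/(1−δ).
Deviation is unprofitable when 4·δ/(1−δ) ≥ 4, i.e. δ/(1−δ) ≥ 1.
Equivalently δ ≥ 4/(4+4) = 1/2.

1/2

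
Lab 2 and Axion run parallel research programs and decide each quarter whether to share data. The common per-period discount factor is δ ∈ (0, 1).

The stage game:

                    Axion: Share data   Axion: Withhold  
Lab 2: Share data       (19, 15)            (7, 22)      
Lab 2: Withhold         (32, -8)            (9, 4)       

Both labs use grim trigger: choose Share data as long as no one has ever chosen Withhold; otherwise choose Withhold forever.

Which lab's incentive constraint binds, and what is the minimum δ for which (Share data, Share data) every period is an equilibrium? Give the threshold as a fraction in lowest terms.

For Lab 2: deviation gain 32−19 = 13, per-period punishment loss 19−9 = 10. IC gives δ ≥ 13/23.
For Axion: gain 7, loss 11 per period, so δ ≥ 7/18.
The tighter constraint is Lab 2's, so cooperation needs δ ≥ 13/23.

Lab 2; δ ≥ 13/23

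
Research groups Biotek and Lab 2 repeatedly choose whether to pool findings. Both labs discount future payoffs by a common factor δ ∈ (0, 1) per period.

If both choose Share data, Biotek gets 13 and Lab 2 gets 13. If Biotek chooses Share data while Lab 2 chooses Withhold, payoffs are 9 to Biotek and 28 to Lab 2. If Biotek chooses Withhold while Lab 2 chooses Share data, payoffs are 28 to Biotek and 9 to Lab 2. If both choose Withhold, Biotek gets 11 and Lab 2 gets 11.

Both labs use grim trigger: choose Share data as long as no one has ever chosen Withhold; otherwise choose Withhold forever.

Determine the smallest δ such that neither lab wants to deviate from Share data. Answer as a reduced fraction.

Under grim trigger the critical discount factor is (T−C)/(T−P) with T = 28, C = 13, P = 11.
δ* = (28−13)/(28−11) = 15/17.

15/17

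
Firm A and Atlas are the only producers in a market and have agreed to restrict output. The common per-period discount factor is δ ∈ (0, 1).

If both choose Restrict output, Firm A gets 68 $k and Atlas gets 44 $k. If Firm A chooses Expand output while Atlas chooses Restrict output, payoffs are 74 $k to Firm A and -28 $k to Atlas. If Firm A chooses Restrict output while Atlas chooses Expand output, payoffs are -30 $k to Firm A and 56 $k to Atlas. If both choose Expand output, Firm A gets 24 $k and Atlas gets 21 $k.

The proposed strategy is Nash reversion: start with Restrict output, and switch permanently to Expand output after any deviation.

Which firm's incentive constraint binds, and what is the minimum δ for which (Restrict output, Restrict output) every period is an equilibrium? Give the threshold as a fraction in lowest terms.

Firm A: cooperation gives 68 each period; deviation gives 74 once then 24 forever.
  68/(1−δ) ≥ 74 + 24δ/(1−δ) ⇒ δ ≥ 6/50 = 3/25.
Atlas: cooperation gives 44 each period; deviation gives 56 once then 21 forever.
  δ ≥ 12/35.
Both must hold, so the binding constraint is Atlas's: δ ≥ 12/35.

Atlas; δ ≥ 12/35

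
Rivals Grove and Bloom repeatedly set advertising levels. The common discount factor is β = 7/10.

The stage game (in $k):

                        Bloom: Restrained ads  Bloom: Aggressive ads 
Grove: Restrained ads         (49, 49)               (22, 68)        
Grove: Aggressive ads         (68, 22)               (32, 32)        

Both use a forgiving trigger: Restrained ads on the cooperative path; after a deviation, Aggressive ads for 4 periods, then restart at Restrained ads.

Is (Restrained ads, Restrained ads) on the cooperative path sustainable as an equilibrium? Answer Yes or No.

Comparing payoff streams over the 5 periods until play realigns: cooperate → 49(1+β+…+β^4); deviate → 68 + 32(β+…+β^4).
Cooperation is sustained iff (49−32)(β+…+β^4) ≥ 68−49.
β+…+β^4 = 7/10·(1−(7/10)^4)/(1−7/10) = 1.7731, and (68−49)/(49−32) = 1.1176.
1.7731 ≥ 1.1176, so cooperation is sustainable.

Yes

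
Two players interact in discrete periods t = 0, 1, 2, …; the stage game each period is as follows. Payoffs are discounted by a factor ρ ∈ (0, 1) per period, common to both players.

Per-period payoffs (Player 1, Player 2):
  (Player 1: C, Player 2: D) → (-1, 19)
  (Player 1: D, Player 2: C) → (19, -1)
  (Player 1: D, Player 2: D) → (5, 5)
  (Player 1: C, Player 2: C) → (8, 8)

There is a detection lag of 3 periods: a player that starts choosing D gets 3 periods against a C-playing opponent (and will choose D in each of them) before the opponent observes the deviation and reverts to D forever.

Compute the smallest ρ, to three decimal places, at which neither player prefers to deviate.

0.923

Deviating for the 3 undetected periods gains 19−8 = 11 per period over cooperation, then loses 8−5 = 3 per period forever once punishment starts.
Gain: 11(1 + ρ + … + ρ^2); loss: 3·ρ^3/(1−ρ).
No profitable deviation ⇔ 11(1−ρ^3) ≤ 3·ρ^3, i.e. ρ^3 ≥ 11/(11+3) = 11/14.
Hence ρ ≥ (11/14)^(1/3) ≈ 0.923.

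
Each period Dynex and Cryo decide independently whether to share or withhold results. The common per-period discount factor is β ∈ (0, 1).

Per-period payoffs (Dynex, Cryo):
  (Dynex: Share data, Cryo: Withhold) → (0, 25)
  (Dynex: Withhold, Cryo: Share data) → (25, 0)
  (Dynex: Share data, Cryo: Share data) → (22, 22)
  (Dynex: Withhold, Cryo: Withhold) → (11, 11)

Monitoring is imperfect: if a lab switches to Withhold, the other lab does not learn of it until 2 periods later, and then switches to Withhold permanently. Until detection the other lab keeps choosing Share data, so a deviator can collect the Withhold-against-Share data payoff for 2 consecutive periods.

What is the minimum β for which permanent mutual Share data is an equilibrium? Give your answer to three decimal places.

0.463

Deviating for the 2 undetected periods gains 25−22 = 3 per period over cooperation, then loses 22−11 = 11 per period forever once punishment starts.
Gain: 3(1 + β + … + β^1); loss: 11·β^2/(1−β).
No profitable deviation ⇔ 3(1−β^2) ≤ 11·β^2, i.e. β^2 ≥ 3/(3+11) = 3/14.
Hence β ≥ (3/14)^(1/2) ≈ 0.463.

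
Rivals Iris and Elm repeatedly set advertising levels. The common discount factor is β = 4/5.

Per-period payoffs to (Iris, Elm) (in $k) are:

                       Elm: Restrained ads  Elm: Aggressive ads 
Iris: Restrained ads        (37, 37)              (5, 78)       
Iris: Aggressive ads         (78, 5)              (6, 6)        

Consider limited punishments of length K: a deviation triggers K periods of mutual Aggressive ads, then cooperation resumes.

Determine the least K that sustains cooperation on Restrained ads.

2

IC: β(1−β^K)/(1−β) ≥ (78−37)/(37−6) = 41/31.
With β = 4/5: need 1 − β^K ≥ 41/31·(1−4/5)/(4/5), i.e. β^K ≤ 0.6694.
Since (4/5)^1 = 0.8000 and (4/5)^2 = 0.6400, the smallest such K is 2.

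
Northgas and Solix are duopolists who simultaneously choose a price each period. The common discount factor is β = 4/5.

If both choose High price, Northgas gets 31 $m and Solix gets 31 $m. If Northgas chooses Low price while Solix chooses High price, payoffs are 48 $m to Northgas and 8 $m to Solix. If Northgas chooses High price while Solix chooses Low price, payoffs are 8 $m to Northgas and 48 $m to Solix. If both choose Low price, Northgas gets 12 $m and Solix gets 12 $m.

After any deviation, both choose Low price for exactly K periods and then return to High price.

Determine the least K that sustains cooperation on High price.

2

IC: β(1−β^K)/(1−β) ≥ (48−31)/(31−12) = 17/19.
With β = 4/5: need 1 − β^K ≥ 17/19·(1−4/5)/(4/5), i.e. β^K ≤ 0.7763.
Since (4/5)^1 = 0.8000 and (4/5)^2 = 0.6400, the smallest such K is 2.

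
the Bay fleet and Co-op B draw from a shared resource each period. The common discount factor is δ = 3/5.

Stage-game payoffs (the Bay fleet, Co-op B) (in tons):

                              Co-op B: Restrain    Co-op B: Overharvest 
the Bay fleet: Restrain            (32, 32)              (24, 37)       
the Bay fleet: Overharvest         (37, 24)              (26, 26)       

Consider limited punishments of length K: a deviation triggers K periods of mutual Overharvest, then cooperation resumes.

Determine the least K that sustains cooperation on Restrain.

2

Need Σ_{k=1}^{K} δ^k ≥ (37−32)/(32−26) = 0.8333 at δ = 3/5.
At K = 1 the sum is 0.6000 < 0.8333; at K = 2 it is 0.9600 ≥ 0.8333.
So the minimum punishment length is K = 2.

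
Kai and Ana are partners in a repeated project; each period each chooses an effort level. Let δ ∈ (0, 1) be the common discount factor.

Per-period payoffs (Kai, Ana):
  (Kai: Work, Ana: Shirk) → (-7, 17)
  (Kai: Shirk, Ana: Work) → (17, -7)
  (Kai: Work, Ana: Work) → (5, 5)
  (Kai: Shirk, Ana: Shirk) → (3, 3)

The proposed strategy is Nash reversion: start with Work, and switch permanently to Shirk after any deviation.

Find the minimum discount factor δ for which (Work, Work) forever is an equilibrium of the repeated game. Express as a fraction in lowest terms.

6/7

Cooperation forever yields 5 each period: 5/(1−δ).
Deviating yields 17 once, then 3 forever: 17 + 3δ/(1−δ).
No profitable deviation requires 5/(1−δ) ≥ 17 + 3δ/(1−δ).
Multiplying by (1−δ): 5 ≥ 17(1−δ) + 3δ = 17 − 14δ.
So 14δ ≥ 12, i.e. δ ≥ 12/14 = 6/7.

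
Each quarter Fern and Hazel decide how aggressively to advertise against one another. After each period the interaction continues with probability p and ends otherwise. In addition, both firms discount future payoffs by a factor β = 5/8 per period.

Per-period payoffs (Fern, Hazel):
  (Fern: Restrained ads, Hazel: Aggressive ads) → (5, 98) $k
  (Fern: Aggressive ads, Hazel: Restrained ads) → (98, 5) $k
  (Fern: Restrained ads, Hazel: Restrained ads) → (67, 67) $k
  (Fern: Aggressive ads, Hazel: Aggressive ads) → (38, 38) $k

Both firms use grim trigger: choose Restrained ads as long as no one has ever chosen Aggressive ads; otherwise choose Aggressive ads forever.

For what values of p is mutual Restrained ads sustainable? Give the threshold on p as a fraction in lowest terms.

With continuation probability p and discount β, the effective per-period discount factor is βp.
Grim-trigger IC: βp ≥ (98−67)/(98−38) = 31/60.
So p ≥ (31/60)/(5/8) = 62/75.

62/75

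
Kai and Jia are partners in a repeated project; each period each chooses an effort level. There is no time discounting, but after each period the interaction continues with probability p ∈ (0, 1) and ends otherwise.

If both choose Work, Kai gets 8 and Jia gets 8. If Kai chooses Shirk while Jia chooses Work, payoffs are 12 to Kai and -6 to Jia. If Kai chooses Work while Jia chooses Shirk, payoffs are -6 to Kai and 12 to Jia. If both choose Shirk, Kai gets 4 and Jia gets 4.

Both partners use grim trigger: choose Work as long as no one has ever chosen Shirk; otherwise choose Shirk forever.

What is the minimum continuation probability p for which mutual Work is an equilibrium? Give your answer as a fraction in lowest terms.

With no time discounting, the continuation probability p plays the role of the discount factor.
Grim-trigger IC: 8/(1−p) ≥ 12 + 4p/(1−p) ⇒ p ≥ (12−8)/(12−4) = 1/2.

1/2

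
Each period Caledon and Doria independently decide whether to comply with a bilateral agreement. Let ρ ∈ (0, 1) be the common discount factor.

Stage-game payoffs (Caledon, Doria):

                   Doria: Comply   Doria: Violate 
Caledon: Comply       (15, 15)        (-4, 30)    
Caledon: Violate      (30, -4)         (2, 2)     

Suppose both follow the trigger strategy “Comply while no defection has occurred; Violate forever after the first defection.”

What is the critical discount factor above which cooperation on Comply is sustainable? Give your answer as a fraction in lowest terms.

One-period gain from deviating is 30 − 15 = 15. The loss is 15 − 2 = 13 in every subsequent period, with present value 13·ρ/(1−ρ).
Deviation is unprofitable when 13·ρ/(1−ρ) ≥ 15, i.e. ρ/(1−ρ) ≥ 15/13.
Equivalently ρ ≥ 15/(15+13) = 15/28.

15/28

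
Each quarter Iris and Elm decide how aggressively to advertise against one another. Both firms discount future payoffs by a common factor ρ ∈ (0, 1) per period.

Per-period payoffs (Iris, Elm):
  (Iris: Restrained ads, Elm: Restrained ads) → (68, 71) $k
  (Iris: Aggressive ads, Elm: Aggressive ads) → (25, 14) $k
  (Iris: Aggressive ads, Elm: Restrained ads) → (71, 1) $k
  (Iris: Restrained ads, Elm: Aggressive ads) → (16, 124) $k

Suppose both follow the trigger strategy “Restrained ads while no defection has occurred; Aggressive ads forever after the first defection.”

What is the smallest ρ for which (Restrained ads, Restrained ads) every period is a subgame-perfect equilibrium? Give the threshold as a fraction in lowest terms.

53/110

Iris's threshold: (71−68)/(71−25) = 3/46.
Elm's threshold: (124−71)/(124−14) = 53/110.
3/46 < 53/110, so Elm binds and ρ* = 53/110.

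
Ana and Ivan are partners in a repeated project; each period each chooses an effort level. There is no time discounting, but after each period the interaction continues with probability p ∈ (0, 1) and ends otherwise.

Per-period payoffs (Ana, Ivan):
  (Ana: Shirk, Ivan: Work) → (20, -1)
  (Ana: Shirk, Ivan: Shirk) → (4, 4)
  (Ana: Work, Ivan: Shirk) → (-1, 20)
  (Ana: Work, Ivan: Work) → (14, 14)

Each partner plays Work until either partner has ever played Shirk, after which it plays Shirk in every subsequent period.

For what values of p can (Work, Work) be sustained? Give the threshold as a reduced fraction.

3/8

With no time discounting, the continuation probability p plays the role of the discount factor.
Grim-trigger IC: 14/(1−p) ≥ 20 + 4p/(1−p) ⇒ p ≥ (20−14)/(20−4) = 3/8.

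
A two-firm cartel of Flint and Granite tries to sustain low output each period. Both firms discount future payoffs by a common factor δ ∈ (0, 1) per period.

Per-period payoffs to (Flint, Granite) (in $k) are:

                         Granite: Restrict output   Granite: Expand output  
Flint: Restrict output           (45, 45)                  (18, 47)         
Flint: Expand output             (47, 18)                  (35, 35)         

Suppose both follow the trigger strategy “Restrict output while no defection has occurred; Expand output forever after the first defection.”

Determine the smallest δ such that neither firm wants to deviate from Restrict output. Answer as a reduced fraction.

1/6

One-period gain from deviating is 47 − 45 = 2. The loss is 45 − 35 = 10 in every subsequent period, with present value 10·δ/(1−δ).
Deviation is unprofitable when 10·δ/(1−δ) ≥ 2, i.e. δ/(1−δ) ≥ 1/5.
Equivalently δ ≥ 2/(2+10) = 1/6.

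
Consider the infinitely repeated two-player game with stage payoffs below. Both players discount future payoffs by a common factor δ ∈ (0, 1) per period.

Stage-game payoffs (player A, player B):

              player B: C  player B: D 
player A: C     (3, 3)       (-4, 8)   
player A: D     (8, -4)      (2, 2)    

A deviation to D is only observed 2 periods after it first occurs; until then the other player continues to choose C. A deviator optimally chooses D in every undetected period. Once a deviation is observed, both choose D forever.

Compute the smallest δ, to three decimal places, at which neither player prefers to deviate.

A deviator earns 8 for 2 periods, then 2 forever; cooperating earns 3 forever. Multiplying the IC by (1−δ):
3 ≥ 8(1−δ^2) + 2δ^2, so 6·δ^2 ≥ 5 and δ^2 ≥ 5/6.
δ ≥ (5/6)^(1/2) ≈ 0.913.

0.913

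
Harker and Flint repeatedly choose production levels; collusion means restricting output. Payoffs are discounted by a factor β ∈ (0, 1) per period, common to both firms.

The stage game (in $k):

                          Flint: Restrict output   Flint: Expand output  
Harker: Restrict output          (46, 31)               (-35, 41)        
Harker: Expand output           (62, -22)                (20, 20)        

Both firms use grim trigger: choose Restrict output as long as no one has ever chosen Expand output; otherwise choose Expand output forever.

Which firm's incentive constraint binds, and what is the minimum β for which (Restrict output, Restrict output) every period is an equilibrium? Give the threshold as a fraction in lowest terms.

For Harker: deviation gain 62−46 = 16, per-period punishment loss 46−20 = 26. IC gives β ≥ 16/42 = 8/21.
For Flint: gain 10, loss 11 per period, so β ≥ 10/21.
The tighter constraint is Flint's, so cooperation needs β ≥ 10/21.

Flint; β ≥ 10/21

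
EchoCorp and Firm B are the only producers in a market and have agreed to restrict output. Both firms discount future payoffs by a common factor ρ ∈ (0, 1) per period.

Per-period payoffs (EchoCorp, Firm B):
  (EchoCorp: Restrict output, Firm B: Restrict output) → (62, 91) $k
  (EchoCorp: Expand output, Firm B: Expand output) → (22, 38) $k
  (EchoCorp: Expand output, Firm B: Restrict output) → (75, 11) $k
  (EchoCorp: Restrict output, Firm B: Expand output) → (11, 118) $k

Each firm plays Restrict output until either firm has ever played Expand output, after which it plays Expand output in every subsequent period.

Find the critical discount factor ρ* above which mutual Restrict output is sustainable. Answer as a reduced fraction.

27/80

For EchoCorp: deviation gain 75−62 = 13, per-period punishment loss 62−22 = 40. IC gives ρ ≥ 13/53.
For Firm B: gain 27, loss 53 per period, so ρ ≥ 27/80.
The tighter constraint is Firm B's, so cooperation needs ρ ≥ 27/80.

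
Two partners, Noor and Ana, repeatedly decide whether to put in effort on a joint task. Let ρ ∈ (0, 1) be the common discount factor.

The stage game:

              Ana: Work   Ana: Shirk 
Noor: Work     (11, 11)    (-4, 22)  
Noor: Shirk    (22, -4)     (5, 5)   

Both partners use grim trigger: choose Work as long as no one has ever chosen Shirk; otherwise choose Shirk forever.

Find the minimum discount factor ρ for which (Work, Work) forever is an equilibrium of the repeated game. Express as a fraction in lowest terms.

Under grim trigger the critical discount factor is (T−C)/(T−P) with T = 22, C = 11, P = 5.
ρ* = (22−11)/(22−5) = 11/17.

11/17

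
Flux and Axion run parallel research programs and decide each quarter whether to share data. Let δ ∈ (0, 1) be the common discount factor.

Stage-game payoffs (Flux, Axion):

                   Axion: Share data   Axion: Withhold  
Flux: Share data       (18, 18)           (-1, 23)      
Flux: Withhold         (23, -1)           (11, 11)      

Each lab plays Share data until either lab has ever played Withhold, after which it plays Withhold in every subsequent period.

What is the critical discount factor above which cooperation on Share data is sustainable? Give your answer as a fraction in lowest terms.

5/12

Under grim trigger the critical discount factor is (T−C)/(T−P) with T = 23, C = 18, P = 11.
δ* = (23−18)/(23−11) = 5/12.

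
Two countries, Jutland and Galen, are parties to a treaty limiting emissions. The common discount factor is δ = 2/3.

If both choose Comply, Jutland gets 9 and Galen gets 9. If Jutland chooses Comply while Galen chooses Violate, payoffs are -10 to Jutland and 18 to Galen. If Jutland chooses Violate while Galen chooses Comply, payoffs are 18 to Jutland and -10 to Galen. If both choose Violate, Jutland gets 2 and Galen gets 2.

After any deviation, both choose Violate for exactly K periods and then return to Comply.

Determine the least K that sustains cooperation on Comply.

IC: δ(1−δ^K)/(1−δ) ≥ (18−9)/(9−2) = 9/7.
With δ = 2/3: need 1 − δ^K ≥ 9/7·(1−2/3)/(2/3), i.e. δ^K ≤ 0.3571.
Since (2/3)^2 = 0.4444 and (2/3)^3 = 0.2963, the smallest such K is 3.

3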